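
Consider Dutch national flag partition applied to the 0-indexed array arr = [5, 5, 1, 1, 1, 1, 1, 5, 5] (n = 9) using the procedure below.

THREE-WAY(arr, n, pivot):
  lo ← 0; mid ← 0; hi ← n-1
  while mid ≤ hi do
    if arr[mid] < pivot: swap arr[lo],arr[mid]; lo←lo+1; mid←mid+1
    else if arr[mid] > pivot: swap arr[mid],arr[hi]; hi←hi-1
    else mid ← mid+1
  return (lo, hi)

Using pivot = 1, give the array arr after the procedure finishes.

pivot = 1; lo=0, mid=0, hi=8
arr[mid]=5>1: swap arr[0],arr[8]; hi=7 → [5, 5, 1, 1, 1, 1, 1, 5, 5]
arr[mid]=5>1: swap arr[0],arr[7]; hi=6 → [5, 5, 1, 1, 1, 1, 1, 5, 5]
arr[mid]=5>1: swap arr[0],arr[6]; hi=5 → [1, 5, 1, 1, 1, 1, 5, 5, 5]
arr[mid]=1=1: mid=1
arr[mid]=5>1: swap arr[1],arr[5]; hi=4 → [1, 1, 1, 1, 1, 5, 5, 5, 5]
arr[mid]=1=1: mid=2
arr[mid]=1=1: mid=3
arr[mid]=1=1: mid=4
arr[mid]=1=1: mid=5
end: lo=0, hi=4; arr = [1, 1, 1, 1, 1, 5, 5, 5, 5]

[1, 1, 1, 1, 1, 5, 5, 5, 5]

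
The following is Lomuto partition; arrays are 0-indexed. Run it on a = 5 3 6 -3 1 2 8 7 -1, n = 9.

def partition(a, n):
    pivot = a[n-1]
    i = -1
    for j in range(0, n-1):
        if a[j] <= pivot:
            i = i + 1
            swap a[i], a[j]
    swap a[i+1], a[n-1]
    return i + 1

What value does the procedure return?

pivot = a[8] = -1; i = -1
j=0: a[0]=5 > -1 → no swap
j=1: a[1]=3 > -1 → no swap
j=2: a[2]=6 > -1 → no swap
j=3: a[3]=-3 ≤ -1 → i=0, swap a[0],a[3] → -3 3 6 5 1 2 8 7 -1
j=4: a[4]=1 > -1 → no swap
j=5: a[5]=2 > -1 → no swap
j=6: a[6]=8 > -1 → no swap
j=7: a[7]=7 > -1 → no swap
final swap a[1],a[8] → -3 -1 6 5 1 2 8 7 3; return 1

1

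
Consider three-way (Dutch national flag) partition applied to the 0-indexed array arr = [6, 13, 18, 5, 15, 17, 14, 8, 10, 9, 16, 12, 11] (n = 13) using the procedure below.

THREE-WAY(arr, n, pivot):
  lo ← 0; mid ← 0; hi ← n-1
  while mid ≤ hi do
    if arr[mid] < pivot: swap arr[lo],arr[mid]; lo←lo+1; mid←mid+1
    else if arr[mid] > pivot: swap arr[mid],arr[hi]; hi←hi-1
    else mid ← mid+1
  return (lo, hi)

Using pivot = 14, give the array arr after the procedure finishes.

lo=0 mid=0 hi=12
6<14: swap(0,0), lo=1 mid=1 ⇒ [6, 13, 18, 5, 15, 17, 14, 8, 10, 9, 16, 12, 11]
13<14: swap(1,1), lo=2 mid=2 ⇒ [6, 13, 18, 5, 15, 17, 14, 8, 10, 9, 16, 12, 11]
18>14: swap(2,12), hi=11 ⇒ [6, 13, 11, 5, 15, 17, 14, 8, 10, 9, 16, 12, 18]
11<14: swap(2,2), lo=3 mid=3 ⇒ [6, 13, 11, 5, 15, 17, 14, 8, 10, 9, 16, 12, 18]
5<14: swap(3,3), lo=4 mid=4 ⇒ [6, 13, 11, 5, 15, 17, 14, 8, 10, 9, 16, 12, 18]
15>14: swap(4,11), hi=10 ⇒ [6, 13, 11, 5, 12, 17, 14, 8, 10, 9, 16, 15, 18]
12<14: swap(4,4), lo=5 mid=5 ⇒ [6, 13, 11, 5, 12, 17, 14, 8, 10, 9, 16, 15, 18]
17>14: swap(5,10), hi=9 ⇒ [6, 13, 11, 5, 12, 16, 14, 8, 10, 9, 17, 15, 18]
16>14: swap(5,9), hi=8 ⇒ [6, 13, 11, 5, 12, 9, 14, 8, 10, 16, 17, 15, 18]
9<14: swap(5,5), lo=6 mid=6 ⇒ [6, 13, 11, 5, 12, 9, 14, 8, 10, 16, 17, 15, 18]
14=14: mid=7
8<14: swap(6,7), lo=7 mid=8 ⇒ [6, 13, 11, 5, 12, 9, 8, 14, 10, 16, 17, 15, 18]
10<14: swap(7,8), lo=8 mid=9 ⇒ [6, 13, 11, 5, 12, 9, 8, 10, 14, 16, 17, 15, 18]
done. lo=8 hi=8; arr=[6, 13, 11, 5, 12, 9, 8, 10, 14, 16, 17, 15, 18]

[6, 13, 11, 5, 12, 9, 8, 10, 14, 16, 17, 15, 18]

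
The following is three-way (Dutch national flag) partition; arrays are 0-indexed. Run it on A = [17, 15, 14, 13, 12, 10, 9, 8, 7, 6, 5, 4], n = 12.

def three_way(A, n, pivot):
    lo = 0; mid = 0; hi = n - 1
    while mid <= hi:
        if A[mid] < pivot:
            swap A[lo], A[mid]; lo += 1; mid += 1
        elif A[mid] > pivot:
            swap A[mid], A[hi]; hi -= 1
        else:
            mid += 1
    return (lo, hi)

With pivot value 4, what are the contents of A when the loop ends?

lo=0 mid=0 hi=11
17>4: swap(0,11), hi=10 ⇒ [4, 15, 14, 13, 12, 10, 9, 8, 7, 6, 5, 17]
4=4: mid=1
15>4: swap(1,10), hi=9 ⇒ [4, 5, 14, 13, 12, 10, 9, 8, 7, 6, 15, 17]
5>4: swap(1,9), hi=8 ⇒ [4, 6, 14, 13, 12, 10, 9, 8, 7, 5, 15, 17]
6>4: swap(1,8), hi=7 ⇒ [4, 7, 14, 13, 12, 10, 9, 8, 6, 5, 15, 17]
7>4: swap(1,7), hi=6 ⇒ [4, 8, 14, 13, 12, 10, 9, 7, 6, 5, 15, 17]
8>4: swap(1,6), hi=5 ⇒ [4, 9, 14, 13, 12, 10, 8, 7, 6, 5, 15, 17]
9>4: swap(1,5), hi=4 ⇒ [4, 10, 14, 13, 12, 9, 8, 7, 6, 5, 15, 17]
10>4: swap(1,4), hi=3 ⇒ [4, 12, 14, 13, 10, 9, 8, 7, 6, 5, 15, 17]
12>4: swap(1,3), hi=2 ⇒ [4, 13, 14, 12, 10, 9, 8, 7, 6, 5, 15, 17]
13>4: swap(1,2), hi=1 ⇒ [4, 14, 13, 12, 10, 9, 8, 7, 6, 5, 15, 17]
14>4: swap(1,1), hi=0 ⇒ [4, 14, 13, 12, 10, 9, 8, 7, 6, 5, 15, 17]
done. lo=0 hi=0; A=[4, 14, 13, 12, 10, 9, 8, 7, 6, 5, 15, 17]

[4, 14, 13, 12, 10, 9, 8, 7, 6, 5, 15, 17]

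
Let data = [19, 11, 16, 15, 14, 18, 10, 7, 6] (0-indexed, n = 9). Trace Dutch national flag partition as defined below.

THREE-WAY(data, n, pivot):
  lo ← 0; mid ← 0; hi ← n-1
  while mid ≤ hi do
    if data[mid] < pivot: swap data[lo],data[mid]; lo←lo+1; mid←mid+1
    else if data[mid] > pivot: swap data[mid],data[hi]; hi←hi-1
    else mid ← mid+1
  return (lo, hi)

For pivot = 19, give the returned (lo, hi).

(8, 8)

pivot = 19; lo=0, mid=0, hi=8
data[mid]=19=19: mid=1
data[mid]=11<19: swap data[0],data[1]; lo=1,mid=2 → [11, 19, 16, 15, 14, 18, 10, 7, 6]
data[mid]=16<19: swap data[1],data[2]; lo=2,mid=3 → [11, 16, 19, 15, 14, 18, 10, 7, 6]
data[mid]=15<19: swap data[2],data[3]; lo=3,mid=4 → [11, 16, 15, 19, 14, 18, 10, 7, 6]
data[mid]=14<19: swap data[3],data[4]; lo=4,mid=5 → [11, 16, 15, 14, 19, 18, 10, 7, 6]
data[mid]=18<19: swap data[4],data[5]; lo=5,mid=6 → [11, 16, 15, 14, 18, 19, 10, 7, 6]
data[mid]=10<19: swap data[5],data[6]; lo=6,mid=7 → [11, 16, 15, 14, 18, 10, 19, 7, 6]
data[mid]=7<19: swap data[6],data[7]; lo=7,mid=8 → [11, 16, 15, 14, 18, 10, 7, 19, 6]
data[mid]=6<19: swap data[7],data[8]; lo=8,mid=9 → [11, 16, 15, 14, 18, 10, 7, 6, 19]
end: lo=8, hi=8; data = [11, 16, 15, 14, 18, 10, 7, 6, 19]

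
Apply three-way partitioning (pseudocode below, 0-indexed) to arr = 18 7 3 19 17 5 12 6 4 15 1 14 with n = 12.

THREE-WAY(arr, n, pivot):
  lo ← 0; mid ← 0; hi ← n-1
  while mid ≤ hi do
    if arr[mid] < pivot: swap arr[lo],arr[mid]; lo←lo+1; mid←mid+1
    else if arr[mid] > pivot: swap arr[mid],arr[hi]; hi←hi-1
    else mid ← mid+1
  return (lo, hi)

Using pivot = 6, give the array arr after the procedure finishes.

pivot = 6; lo=0, mid=0, hi=11
arr[mid]=18>6: swap arr[0],arr[11]; hi=10 → 14 7 3 19 17 5 12 6 4 15 1 18
arr[mid]=14>6: swap arr[0],arr[10]; hi=9 → 1 7 3 19 17 5 12 6 4 15 14 18
arr[mid]=1<6: swap arr[0],arr[0]; lo=1,mid=1 → 1 7 3 19 17 5 12 6 4 15 14 18
arr[mid]=7>6: swap arr[1],arr[9]; hi=8 → 1 15 3 19 17 5 12 6 4 7 14 18
arr[mid]=15>6: swap arr[1],arr[8]; hi=7 → 1 4 3 19 17 5 12 6 15 7 14 18
arr[mid]=4<6: swap arr[1],arr[1]; lo=2,mid=2 → 1 4 3 19 17 5 12 6 15 7 14 18
arr[mid]=3<6: swap arr[2],arr[2]; lo=3,mid=3 → 1 4 3 19 17 5 12 6 15 7 14 18
arr[mid]=19>6: swap arr[3],arr[7]; hi=6 → 1 4 3 6 17 5 12 19 15 7 14 18
arr[mid]=6=6: mid=4
arr[mid]=17>6: swap arr[4],arr[6]; hi=5 → 1 4 3 6 12 5 17 19 15 7 14 18
arr[mid]=12>6: swap arr[4],arr[5]; hi=4 → 1 4 3 6 5 12 17 19 15 7 14 18
arr[mid]=5<6: swap arr[3],arr[4]; lo=4,mid=5 → 1 4 3 5 6 12 17 19 15 7 14 18
end: lo=4, hi=4; arr = 1 4 3 5 6 12 17 19 15 7 14 18

1 4 3 5 6 12 17 19 15 7 14 18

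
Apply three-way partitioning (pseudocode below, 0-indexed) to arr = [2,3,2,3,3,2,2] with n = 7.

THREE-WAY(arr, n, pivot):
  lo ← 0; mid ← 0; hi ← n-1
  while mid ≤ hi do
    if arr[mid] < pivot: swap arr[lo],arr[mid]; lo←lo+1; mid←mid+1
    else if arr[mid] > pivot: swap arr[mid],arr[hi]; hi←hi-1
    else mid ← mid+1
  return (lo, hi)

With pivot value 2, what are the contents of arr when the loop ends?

[2,2,2,2,3,3,3]

pivot = 2; lo=0, mid=0, hi=6
arr[mid]=2=2: mid=1
arr[mid]=3>2: swap arr[1],arr[6]; hi=5 → [2,2,2,3,3,2,3]
arr[mid]=2=2: mid=2
arr[mid]=2=2: mid=3
arr[mid]=3>2: swap arr[3],arr[5]; hi=4 → [2,2,2,2,3,3,3]
arr[mid]=2=2: mid=4
arr[mid]=3>2: swap arr[4],arr[4]; hi=3 → [2,2,2,2,3,3,3]
end: lo=0, hi=3; arr = [2,2,2,2,3,3,3]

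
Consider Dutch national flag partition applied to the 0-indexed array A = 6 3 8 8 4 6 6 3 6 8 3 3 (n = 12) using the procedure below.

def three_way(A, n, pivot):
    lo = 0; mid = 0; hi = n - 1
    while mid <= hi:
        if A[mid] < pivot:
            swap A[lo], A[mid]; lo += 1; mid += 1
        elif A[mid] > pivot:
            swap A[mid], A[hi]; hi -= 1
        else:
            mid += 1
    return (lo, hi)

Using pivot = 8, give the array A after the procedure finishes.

6 3 4 6 6 3 6 3 3 8 8 8

pivot = 8; lo=0, mid=0, hi=11
A[mid]=6<8: swap A[0],A[0]; lo=1,mid=1 → 6 3 8 8 4 6 6 3 6 8 3 3
A[mid]=3<8: swap A[1],A[1]; lo=2,mid=2 → 6 3 8 8 4 6 6 3 6 8 3 3
A[mid]=8=8: mid=3
A[mid]=8=8: mid=4
A[mid]=4<8: swap A[2],A[4]; lo=3,mid=5 → 6 3 4 8 8 6 6 3 6 8 3 3
A[mid]=6<8: swap A[3],A[5]; lo=4,mid=6 → 6 3 4 6 8 8 6 3 6 8 3 3
A[mid]=6<8: swap A[4],A[6]; lo=5,mid=7 → 6 3 4 6 6 8 8 3 6 8 3 3
A[mid]=3<8: swap A[5],A[7]; lo=6,mid=8 → 6 3 4 6 6 3 8 8 6 8 3 3
A[mid]=6<8: swap A[6],A[8]; lo=7,mid=9 → 6 3 4 6 6 3 6 8 8 8 3 3
A[mid]=8=8: mid=10
A[mid]=3<8: swap A[7],A[10]; lo=8,mid=11 → 6 3 4 6 6 3 6 3 8 8 8 3
A[mid]=3<8: swap A[8],A[11]; lo=9,mid=12 → 6 3 4 6 6 3 6 3 3 8 8 8
end: lo=9, hi=11; A = 6 3 4 6 6 3 6 3 3 8 8 8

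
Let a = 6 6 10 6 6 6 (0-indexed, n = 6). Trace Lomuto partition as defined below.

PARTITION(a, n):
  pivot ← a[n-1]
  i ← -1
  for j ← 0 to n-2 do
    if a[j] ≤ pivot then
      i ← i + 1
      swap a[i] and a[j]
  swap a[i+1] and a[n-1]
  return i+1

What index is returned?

4

pivot = a[5] = 6; i = -1
j=0: a[0]=6 ≤ 6 → i=0, swap a[0],a[0] (no change) → 6 6 10 6 6 6
j=1: a[1]=6 ≤ 6 → i=1, swap a[1],a[1] (no change) → 6 6 10 6 6 6
j=2: a[2]=10 > 6 → no swap
j=3: a[3]=6 ≤ 6 → i=2, swap a[2],a[3] → 6 6 6 10 6 6
j=4: a[4]=6 ≤ 6 → i=3, swap a[3],a[4] → 6 6 6 6 10 6
final swap a[4],a[5] → 6 6 6 6 6 10; return 4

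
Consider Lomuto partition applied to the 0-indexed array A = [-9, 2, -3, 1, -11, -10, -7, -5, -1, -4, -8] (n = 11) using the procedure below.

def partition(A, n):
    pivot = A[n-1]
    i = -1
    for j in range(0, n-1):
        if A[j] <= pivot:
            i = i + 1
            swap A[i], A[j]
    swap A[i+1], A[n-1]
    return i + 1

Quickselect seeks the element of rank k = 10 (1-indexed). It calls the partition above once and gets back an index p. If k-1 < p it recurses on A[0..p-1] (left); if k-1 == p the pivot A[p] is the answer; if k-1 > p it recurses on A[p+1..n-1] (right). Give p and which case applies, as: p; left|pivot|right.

pivot=-8, i=-1
j=0: -9≤-8, i=0, swap(0,0) ⇒ [-9, 2, -3, 1, -11, -10, -7, -5, -1, -4, -8]
j=1: 2>-8, skip
j=2: -3>-8, skip
j=3: 1>-8, skip
j=4: -11≤-8, i=1, swap(1,4) ⇒ [-9, -11, -3, 1, 2, -10, -7, -5, -1, -4, -8]
j=5: -10≤-8, i=2, swap(2,5) ⇒ [-9, -11, -10, 1, 2, -3, -7, -5, -1, -4, -8]
j=6: -7>-8, skip
j=7: -5>-8, skip
j=8: -1>-8, skip
j=9: -4>-8, skip
swap(3,10) ⇒ [-9, -11, -10, -8, 2, -3, -7, -5, -1, -4, 1]; return 3
p = 3; k-1 = 9 > 3 ⇒ right

3; right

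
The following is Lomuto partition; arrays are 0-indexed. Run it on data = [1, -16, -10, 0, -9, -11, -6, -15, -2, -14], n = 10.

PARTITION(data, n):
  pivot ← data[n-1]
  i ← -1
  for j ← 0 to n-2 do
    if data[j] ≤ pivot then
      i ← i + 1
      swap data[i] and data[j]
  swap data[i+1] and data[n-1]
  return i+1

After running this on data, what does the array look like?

[-16, -15, -14, 0, -9, -11, -6, 1, -2, -10]

pivot=-14, i=-1
j=0: 1>-14, skip
j=1: -16≤-14, i=0, swap(0,1) ⇒ [-16, 1, -10, 0, -9, -11, -6, -15, -2, -14]
j=2: -10>-14, skip
j=3: 0>-14, skip
j=4: -9>-14, skip
j=5: -11>-14, skip
j=6: -6>-14, skip
j=7: -15≤-14, i=1, swap(1,7) ⇒ [-16, -15, -10, 0, -9, -11, -6, 1, -2, -14]
j=8: -2>-14, skip
swap(2,9) ⇒ [-16, -15, -14, 0, -9, -11, -6, 1, -2, -10]; return 2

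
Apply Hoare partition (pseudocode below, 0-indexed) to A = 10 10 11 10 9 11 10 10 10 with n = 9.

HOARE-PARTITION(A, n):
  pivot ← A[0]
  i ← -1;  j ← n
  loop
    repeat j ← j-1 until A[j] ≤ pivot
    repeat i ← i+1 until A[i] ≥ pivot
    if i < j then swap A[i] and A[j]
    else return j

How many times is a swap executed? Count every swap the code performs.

pivot=10
j stops at 8 (10), i stops at 0 (10); swap ⇒ 10 10 11 10 9 11 10 10 10
j stops at 7 (10), i stops at 1 (10); swap ⇒ 10 10 11 10 9 11 10 10 10
j stops at 6 (10), i stops at 2 (11); swap ⇒ 10 10 10 10 9 11 11 10 10
j stops at 4 (9), i stops at 3 (10); swap ⇒ 10 10 10 9 10 11 11 10 10
j stops at 3, i stops at 4; i≥j ⇒ return 3. A=10 10 10 9 10 11 11 10 10

4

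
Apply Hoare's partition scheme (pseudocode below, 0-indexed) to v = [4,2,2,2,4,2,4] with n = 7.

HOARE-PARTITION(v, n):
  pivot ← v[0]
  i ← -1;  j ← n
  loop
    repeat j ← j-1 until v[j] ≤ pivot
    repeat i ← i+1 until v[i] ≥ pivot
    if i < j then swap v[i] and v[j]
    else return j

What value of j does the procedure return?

pivot=4
j stops at 6 (4), i stops at 0 (4); swap ⇒ [4,2,2,2,4,2,4]
j stops at 5 (2), i stops at 4 (4); swap ⇒ [4,2,2,2,2,4,4]
j stops at 4, i stops at 5; i≥j ⇒ return 4. v=[4,2,2,2,2,4,4]

4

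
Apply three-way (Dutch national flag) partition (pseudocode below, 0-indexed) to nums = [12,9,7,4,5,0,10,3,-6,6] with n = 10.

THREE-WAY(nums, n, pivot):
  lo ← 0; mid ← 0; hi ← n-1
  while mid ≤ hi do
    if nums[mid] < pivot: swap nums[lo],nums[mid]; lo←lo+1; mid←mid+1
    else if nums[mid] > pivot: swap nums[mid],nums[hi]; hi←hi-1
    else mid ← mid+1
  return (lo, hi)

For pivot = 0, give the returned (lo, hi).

pivot = 0; lo=0, mid=0, hi=9
nums[mid]=12>0: swap nums[0],nums[9]; hi=8 → [6,9,7,4,5,0,10,3,-6,12]
nums[mid]=6>0: swap nums[0],nums[8]; hi=7 → [-6,9,7,4,5,0,10,3,6,12]
nums[mid]=-6<0: swap nums[0],nums[0]; lo=1,mid=1 → [-6,9,7,4,5,0,10,3,6,12]
nums[mid]=9>0: swap nums[1],nums[7]; hi=6 → [-6,3,7,4,5,0,10,9,6,12]
nums[mid]=3>0: swap nums[1],nums[6]; hi=5 → [-6,10,7,4,5,0,3,9,6,12]
nums[mid]=10>0: swap nums[1],nums[5]; hi=4 → [-6,0,7,4,5,10,3,9,6,12]
nums[mid]=0=0: mid=2
nums[mid]=7>0: swap nums[2],nums[4]; hi=3 → [-6,0,5,4,7,10,3,9,6,12]
nums[mid]=5>0: swap nums[2],nums[3]; hi=2 → [-6,0,4,5,7,10,3,9,6,12]
nums[mid]=4>0: swap nums[2],nums[2]; hi=1 → [-6,0,4,5,7,10,3,9,6,12]
end: lo=1, hi=1; nums = [-6,0,4,5,7,10,3,9,6,12]

(1, 1)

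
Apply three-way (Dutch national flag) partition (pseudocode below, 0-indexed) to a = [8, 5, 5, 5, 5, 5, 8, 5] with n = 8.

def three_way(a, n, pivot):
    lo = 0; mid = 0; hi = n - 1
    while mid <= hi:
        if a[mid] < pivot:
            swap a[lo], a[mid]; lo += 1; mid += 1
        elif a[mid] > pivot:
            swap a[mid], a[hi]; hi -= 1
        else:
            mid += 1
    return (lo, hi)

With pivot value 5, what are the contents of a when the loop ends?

[5, 5, 5, 5, 5, 5, 8, 8]

lo=0 mid=0 hi=7
8>5: swap(0,7), hi=6 ⇒ [5, 5, 5, 5, 5, 5, 8, 8]
5=5: mid=1
5=5: mid=2
5=5: mid=3
5=5: mid=4
5=5: mid=5
5=5: mid=6
8>5: swap(6,6), hi=5 ⇒ [5, 5, 5, 5, 5, 5, 8, 8]
done. lo=0 hi=5; a=[5, 5, 5, 5, 5, 5, 8, 8]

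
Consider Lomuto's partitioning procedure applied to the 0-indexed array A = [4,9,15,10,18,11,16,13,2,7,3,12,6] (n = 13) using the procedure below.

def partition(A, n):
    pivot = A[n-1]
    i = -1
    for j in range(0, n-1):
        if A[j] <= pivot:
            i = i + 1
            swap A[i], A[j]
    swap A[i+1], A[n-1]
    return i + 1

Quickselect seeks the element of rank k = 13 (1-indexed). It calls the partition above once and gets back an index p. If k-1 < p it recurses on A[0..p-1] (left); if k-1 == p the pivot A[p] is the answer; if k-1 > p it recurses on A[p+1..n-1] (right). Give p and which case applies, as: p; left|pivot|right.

3; right

pivot=6, i=-1
j=0: 4≤6, i=0, swap(0,0) ⇒ [4,9,15,10,18,11,16,13,2,7,3,12,6]
j=1: 9>6, skip
j=2: 15>6, skip
j=3: 10>6, skip
j=4: 18>6, skip
j=5: 11>6, skip
j=6: 16>6, skip
j=7: 13>6, skip
j=8: 2≤6, i=1, swap(1,8) ⇒ [4,2,15,10,18,11,16,13,9,7,3,12,6]
j=9: 7>6, skip
j=10: 3≤6, i=2, swap(2,10) ⇒ [4,2,3,10,18,11,16,13,9,7,15,12,6]
j=11: 12>6, skip
swap(3,12) ⇒ [4,2,3,6,18,11,16,13,9,7,15,12,10]; return 3
p = 3; k-1 = 12 > 3 ⇒ right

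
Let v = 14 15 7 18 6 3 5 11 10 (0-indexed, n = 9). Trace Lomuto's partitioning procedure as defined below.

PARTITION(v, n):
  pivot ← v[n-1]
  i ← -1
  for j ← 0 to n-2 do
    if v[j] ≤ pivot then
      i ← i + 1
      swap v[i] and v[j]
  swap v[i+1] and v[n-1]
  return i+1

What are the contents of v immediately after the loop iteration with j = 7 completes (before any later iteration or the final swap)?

7 6 3 5 15 14 18 11 10

pivot=10, i=-1
j=0: 14>10, skip
j=1: 15>10, skip
j=2: 7≤10, i=0, swap(0,2) ⇒ 7 15 14 18 6 3 5 11 10
j=3: 18>10, skip
j=4: 6≤10, i=1, swap(1,4) ⇒ 7 6 14 18 15 3 5 11 10
j=5: 3≤10, i=2, swap(2,5) ⇒ 7 6 3 18 15 14 5 11 10
j=6: 5≤10, i=3, swap(3,6) ⇒ 7 6 3 5 15 14 18 11 10
j=7: 11>10, skip
(after j=7) v = 7 6 3 5 15 14 18 11 10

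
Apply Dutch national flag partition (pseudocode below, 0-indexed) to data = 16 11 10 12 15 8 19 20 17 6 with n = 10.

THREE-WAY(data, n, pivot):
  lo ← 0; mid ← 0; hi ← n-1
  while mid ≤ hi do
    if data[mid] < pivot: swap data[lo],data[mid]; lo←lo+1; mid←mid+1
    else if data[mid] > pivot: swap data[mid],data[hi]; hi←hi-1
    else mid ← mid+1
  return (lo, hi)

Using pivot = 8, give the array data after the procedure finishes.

pivot = 8; lo=0, mid=0, hi=9
data[mid]=16>8: swap data[0],data[9]; hi=8 → 6 11 10 12 15 8 19 20 17 16
data[mid]=6<8: swap data[0],data[0]; lo=1,mid=1 → 6 11 10 12 15 8 19 20 17 16
data[mid]=11>8: swap data[1],data[8]; hi=7 → 6 17 10 12 15 8 19 20 11 16
data[mid]=17>8: swap data[1],data[7]; hi=6 → 6 20 10 12 15 8 19 17 11 16
data[mid]=20>8: swap data[1],data[6]; hi=5 → 6 19 10 12 15 8 20 17 11 16
data[mid]=19>8: swap data[1],data[5]; hi=4 → 6 8 10 12 15 19 20 17 11 16
data[mid]=8=8: mid=2
data[mid]=10>8: swap data[2],data[4]; hi=3 → 6 8 15 12 10 19 20 17 11 16
data[mid]=15>8: swap data[2],data[3]; hi=2 → 6 8 12 15 10 19 20 17 11 16
data[mid]=12>8: swap data[2],data[2]; hi=1 → 6 8 12 15 10 19 20 17 11 16
end: lo=1, hi=1; data = 6 8 12 15 10 19 20 17 11 16

6 8 12 15 10 19 20 17 11 16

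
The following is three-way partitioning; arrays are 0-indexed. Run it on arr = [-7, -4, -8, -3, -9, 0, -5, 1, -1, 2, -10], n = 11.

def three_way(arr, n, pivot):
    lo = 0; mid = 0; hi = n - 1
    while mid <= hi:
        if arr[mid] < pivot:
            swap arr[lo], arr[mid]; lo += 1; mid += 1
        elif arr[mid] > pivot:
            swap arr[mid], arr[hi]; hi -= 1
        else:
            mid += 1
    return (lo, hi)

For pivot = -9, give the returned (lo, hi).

lo=0 mid=0 hi=10
-7>-9: swap(0,10), hi=9 ⇒ [-10, -4, -8, -3, -9, 0, -5, 1, -1, 2, -7]
-10<-9: swap(0,0), lo=1 mid=1 ⇒ [-10, -4, -8, -3, -9, 0, -5, 1, -1, 2, -7]
-4>-9: swap(1,9), hi=8 ⇒ [-10, 2, -8, -3, -9, 0, -5, 1, -1, -4, -7]
2>-9: swap(1,8), hi=7 ⇒ [-10, -1, -8, -3, -9, 0, -5, 1, 2, -4, -7]
-1>-9: swap(1,7), hi=6 ⇒ [-10, 1, -8, -3, -9, 0, -5, -1, 2, -4, -7]
1>-9: swap(1,6), hi=5 ⇒ [-10, -5, -8, -3, -9, 0, 1, -1, 2, -4, -7]
-5>-9: swap(1,5), hi=4 ⇒ [-10, 0, -8, -3, -9, -5, 1, -1, 2, -4, -7]
0>-9: swap(1,4), hi=3 ⇒ [-10, -9, -8, -3, 0, -5, 1, -1, 2, -4, -7]
-9=-9: mid=2
-8>-9: swap(2,3), hi=2 ⇒ [-10, -9, -3, -8, 0, -5, 1, -1, 2, -4, -7]
-3>-9: swap(2,2), hi=1 ⇒ [-10, -9, -3, -8, 0, -5, 1, -1, 2, -4, -7]
done. lo=1 hi=1; arr=[-10, -9, -3, -8, 0, -5, 1, -1, 2, -4, -7]

(1, 1)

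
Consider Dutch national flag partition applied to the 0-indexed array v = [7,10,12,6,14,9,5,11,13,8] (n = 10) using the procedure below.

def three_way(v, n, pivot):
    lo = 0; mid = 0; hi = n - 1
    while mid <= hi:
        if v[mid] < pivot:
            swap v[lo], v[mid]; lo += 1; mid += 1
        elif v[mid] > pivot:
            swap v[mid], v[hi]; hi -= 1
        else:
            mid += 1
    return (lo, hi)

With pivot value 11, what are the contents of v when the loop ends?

pivot = 11; lo=0, mid=0, hi=9
v[mid]=7<11: swap v[0],v[0]; lo=1,mid=1 → [7,10,12,6,14,9,5,11,13,8]
v[mid]=10<11: swap v[1],v[1]; lo=2,mid=2 → [7,10,12,6,14,9,5,11,13,8]
v[mid]=12>11: swap v[2],v[9]; hi=8 → [7,10,8,6,14,9,5,11,13,12]
v[mid]=8<11: swap v[2],v[2]; lo=3,mid=3 → [7,10,8,6,14,9,5,11,13,12]
v[mid]=6<11: swap v[3],v[3]; lo=4,mid=4 → [7,10,8,6,14,9,5,11,13,12]
v[mid]=14>11: swap v[4],v[8]; hi=7 → [7,10,8,6,13,9,5,11,14,12]
v[mid]=13>11: swap v[4],v[7]; hi=6 → [7,10,8,6,11,9,5,13,14,12]
v[mid]=11=11: mid=5
v[mid]=9<11: swap v[4],v[5]; lo=5,mid=6 → [7,10,8,6,9,11,5,13,14,12]
v[mid]=5<11: swap v[5],v[6]; lo=6,mid=7 → [7,10,8,6,9,5,11,13,14,12]
end: lo=6, hi=6; v = [7,10,8,6,9,5,11,13,14,12]

[7,10,8,6,9,5,11,13,14,12]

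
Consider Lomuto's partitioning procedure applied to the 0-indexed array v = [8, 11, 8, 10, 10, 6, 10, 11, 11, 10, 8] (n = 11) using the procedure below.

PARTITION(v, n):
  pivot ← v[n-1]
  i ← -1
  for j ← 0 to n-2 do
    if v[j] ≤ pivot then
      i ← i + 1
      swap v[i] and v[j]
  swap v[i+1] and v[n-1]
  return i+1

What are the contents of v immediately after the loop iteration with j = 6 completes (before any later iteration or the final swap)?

pivot = v[10] = 8; i = -1
j=0: v[0]=8 ≤ 8 → i=0, swap v[0],v[0] (no change) → [8, 11, 8, 10, 10, 6, 10, 11, 11, 10, 8]
j=1: v[1]=11 > 8 → no swap
j=2: v[2]=8 ≤ 8 → i=1, swap v[1],v[2] → [8, 8, 11, 10, 10, 6, 10, 11, 11, 10, 8]
j=3: v[3]=10 > 8 → no swap
j=4: v[4]=10 > 8 → no swap
j=5: v[5]=6 ≤ 8 → i=2, swap v[2],v[5] → [8, 8, 6, 10, 10, 11, 10, 11, 11, 10, 8]
j=6: v[6]=10 > 8 → no swap
(after j=6) v = [8, 8, 6, 10, 10, 11, 10, 11, 11, 10, 8]

[8, 8, 6, 10, 10, 11, 10, 11, 11, 10, 8]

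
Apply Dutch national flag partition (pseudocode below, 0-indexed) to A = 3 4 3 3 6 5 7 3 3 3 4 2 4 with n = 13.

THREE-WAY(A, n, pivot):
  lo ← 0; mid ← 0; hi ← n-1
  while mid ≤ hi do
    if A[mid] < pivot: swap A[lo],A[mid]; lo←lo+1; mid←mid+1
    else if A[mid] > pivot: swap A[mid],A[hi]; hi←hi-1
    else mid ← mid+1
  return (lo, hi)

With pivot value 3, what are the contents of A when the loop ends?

2 3 3 3 3 3 3 7 5 4 6 4 4

pivot = 3; lo=0, mid=0, hi=12
A[mid]=3=3: mid=1
A[mid]=4>3: swap A[1],A[12]; hi=11 → 3 4 3 3 6 5 7 3 3 3 4 2 4
A[mid]=4>3: swap A[1],A[11]; hi=10 → 3 2 3 3 6 5 7 3 3 3 4 4 4
A[mid]=2<3: swap A[0],A[1]; lo=1,mid=2 → 2 3 3 3 6 5 7 3 3 3 4 4 4
A[mid]=3=3: mid=3
A[mid]=3=3: mid=4
A[mid]=6>3: swap A[4],A[10]; hi=9 → 2 3 3 3 4 5 7 3 3 3 6 4 4
A[mid]=4>3: swap A[4],A[9]; hi=8 → 2 3 3 3 3 5 7 3 3 4 6 4 4
A[mid]=3=3: mid=5
A[mid]=5>3: swap A[5],A[8]; hi=7 → 2 3 3 3 3 3 7 3 5 4 6 4 4
A[mid]=3=3: mid=6
A[mid]=7>3: swap A[6],A[7]; hi=6 → 2 3 3 3 3 3 3 7 5 4 6 4 4
A[mid]=3=3: mid=7
end: lo=1, hi=6; A = 2 3 3 3 3 3 3 7 5 4 6 4 4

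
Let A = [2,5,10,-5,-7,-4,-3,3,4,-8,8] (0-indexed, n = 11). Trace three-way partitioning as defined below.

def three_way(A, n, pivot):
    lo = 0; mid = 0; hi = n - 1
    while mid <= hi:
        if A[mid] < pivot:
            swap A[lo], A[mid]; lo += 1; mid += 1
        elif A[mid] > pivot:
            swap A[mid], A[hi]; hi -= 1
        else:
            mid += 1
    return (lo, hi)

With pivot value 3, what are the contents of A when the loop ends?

[2,-8,-5,-7,-4,-3,3,4,10,8,5]

pivot = 3; lo=0, mid=0, hi=10
A[mid]=2<3: swap A[0],A[0]; lo=1,mid=1 → [2,5,10,-5,-7,-4,-3,3,4,-8,8]
A[mid]=5>3: swap A[1],A[10]; hi=9 → [2,8,10,-5,-7,-4,-3,3,4,-8,5]
A[mid]=8>3: swap A[1],A[9]; hi=8 → [2,-8,10,-5,-7,-4,-3,3,4,8,5]
A[mid]=-8<3: swap A[1],A[1]; lo=2,mid=2 → [2,-8,10,-5,-7,-4,-3,3,4,8,5]
A[mid]=10>3: swap A[2],A[8]; hi=7 → [2,-8,4,-5,-7,-4,-3,3,10,8,5]
A[mid]=4>3: swap A[2],A[7]; hi=6 → [2,-8,3,-5,-7,-4,-3,4,10,8,5]
A[mid]=3=3: mid=3
A[mid]=-5<3: swap A[2],A[3]; lo=3,mid=4 → [2,-8,-5,3,-7,-4,-3,4,10,8,5]
A[mid]=-7<3: swap A[3],A[4]; lo=4,mid=5 → [2,-8,-5,-7,3,-4,-3,4,10,8,5]
A[mid]=-4<3: swap A[4],A[5]; lo=5,mid=6 → [2,-8,-5,-7,-4,3,-3,4,10,8,5]
A[mid]=-3<3: swap A[5],A[6]; lo=6,mid=7 → [2,-8,-5,-7,-4,-3,3,4,10,8,5]
end: lo=6, hi=6; A = [2,-8,-5,-7,-4,-3,3,4,10,8,5]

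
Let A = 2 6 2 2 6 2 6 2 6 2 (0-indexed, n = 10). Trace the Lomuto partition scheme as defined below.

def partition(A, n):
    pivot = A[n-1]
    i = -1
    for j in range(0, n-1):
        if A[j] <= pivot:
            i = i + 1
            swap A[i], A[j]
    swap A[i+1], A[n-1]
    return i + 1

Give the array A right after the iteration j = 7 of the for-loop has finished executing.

2 2 2 2 2 6 6 6 6 2

pivot = A[9] = 2; i = -1
j=0: A[0]=2 ≤ 2 → i=0, swap A[0],A[0] (no change) → 2 6 2 2 6 2 6 2 6 2
j=1: A[1]=6 > 2 → no swap
j=2: A[2]=2 ≤ 2 → i=1, swap A[1],A[2] → 2 2 6 2 6 2 6 2 6 2
j=3: A[3]=2 ≤ 2 → i=2, swap A[2],A[3] → 2 2 2 6 6 2 6 2 6 2
j=4: A[4]=6 > 2 → no swap
j=5: A[5]=2 ≤ 2 → i=3, swap A[3],A[5] → 2 2 2 2 6 6 6 2 6 2
j=6: A[6]=6 > 2 → no swap
j=7: A[7]=2 ≤ 2 → i=4, swap A[4],A[7] → 2 2 2 2 2 6 6 6 6 2
(after j=7) A = 2 2 2 2 2 6 6 6 6 2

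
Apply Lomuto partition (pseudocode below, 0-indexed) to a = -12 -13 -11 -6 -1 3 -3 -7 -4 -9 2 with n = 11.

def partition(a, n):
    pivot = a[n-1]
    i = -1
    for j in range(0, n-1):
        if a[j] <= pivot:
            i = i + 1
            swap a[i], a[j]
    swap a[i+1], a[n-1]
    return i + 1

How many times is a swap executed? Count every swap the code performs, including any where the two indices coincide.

10

pivot = a[10] = 2; i = -1
j=0: a[0]=-12 ≤ 2 → i=0, swap a[0],a[0] (no change) → -12 -13 -11 -6 -1 3 -3 -7 -4 -9 2
j=1: a[1]=-13 ≤ 2 → i=1, swap a[1],a[1] (no change) → -12 -13 -11 -6 -1 3 -3 -7 -4 -9 2
j=2: a[2]=-11 ≤ 2 → i=2, swap a[2],a[2] (no change) → -12 -13 -11 -6 -1 3 -3 -7 -4 -9 2
j=3: a[3]=-6 ≤ 2 → i=3, swap a[3],a[3] (no change) → -12 -13 -11 -6 -1 3 -3 -7 -4 -9 2
j=4: a[4]=-1 ≤ 2 → i=4, swap a[4],a[4] (no change) → -12 -13 -11 -6 -1 3 -3 -7 -4 -9 2
j=5: a[5]=3 > 2 → no swap
j=6: a[6]=-3 ≤ 2 → i=5, swap a[5],a[6] → -12 -13 -11 -6 -1 -3 3 -7 -4 -9 2
j=7: a[7]=-7 ≤ 2 → i=6, swap a[6],a[7] → -12 -13 -11 -6 -1 -3 -7 3 -4 -9 2
j=8: a[8]=-4 ≤ 2 → i=7, swap a[7],a[8] → -12 -13 -11 -6 -1 -3 -7 -4 3 -9 2
j=9: a[9]=-9 ≤ 2 → i=8, swap a[8],a[9] → -12 -13 -11 -6 -1 -3 -7 -4 -9 3 2
final swap a[9],a[10] → -12 -13 -11 -6 -1 -3 -7 -4 -9 2 3; return 9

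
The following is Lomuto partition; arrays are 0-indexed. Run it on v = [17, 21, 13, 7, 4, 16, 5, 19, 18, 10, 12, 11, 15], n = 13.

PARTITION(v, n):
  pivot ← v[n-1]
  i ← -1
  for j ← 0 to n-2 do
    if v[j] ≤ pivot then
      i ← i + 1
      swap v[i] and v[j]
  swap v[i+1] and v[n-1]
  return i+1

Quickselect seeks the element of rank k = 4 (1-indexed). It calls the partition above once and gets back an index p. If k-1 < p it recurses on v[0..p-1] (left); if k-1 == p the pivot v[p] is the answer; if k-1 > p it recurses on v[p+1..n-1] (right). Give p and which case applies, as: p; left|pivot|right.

7; left

pivot=15, i=-1
j=0: 17>15, skip
j=1: 21>15, skip
j=2: 13≤15, i=0, swap(0,2) ⇒ [13, 21, 17, 7, 4, 16, 5, 19, 18, 10, 12, 11, 15]
j=3: 7≤15, i=1, swap(1,3) ⇒ [13, 7, 17, 21, 4, 16, 5, 19, 18, 10, 12, 11, 15]
j=4: 4≤15, i=2, swap(2,4) ⇒ [13, 7, 4, 21, 17, 16, 5, 19, 18, 10, 12, 11, 15]
j=5: 16>15, skip
j=6: 5≤15, i=3, swap(3,6) ⇒ [13, 7, 4, 5, 17, 16, 21, 19, 18, 10, 12, 11, 15]
j=7: 19>15, skip
j=8: 18>15, skip
j=9: 10≤15, i=4, swap(4,9) ⇒ [13, 7, 4, 5, 10, 16, 21, 19, 18, 17, 12, 11, 15]
j=10: 12≤15, i=5, swap(5,10) ⇒ [13, 7, 4, 5, 10, 12, 21, 19, 18, 17, 16, 11, 15]
j=11: 11≤15, i=6, swap(6,11) ⇒ [13, 7, 4, 5, 10, 12, 11, 19, 18, 17, 16, 21, 15]
swap(7,12) ⇒ [13, 7, 4, 5, 10, 12, 11, 15, 18, 17, 16, 21, 19]; return 7
p = 7; k-1 = 3 < 7 ⇒ left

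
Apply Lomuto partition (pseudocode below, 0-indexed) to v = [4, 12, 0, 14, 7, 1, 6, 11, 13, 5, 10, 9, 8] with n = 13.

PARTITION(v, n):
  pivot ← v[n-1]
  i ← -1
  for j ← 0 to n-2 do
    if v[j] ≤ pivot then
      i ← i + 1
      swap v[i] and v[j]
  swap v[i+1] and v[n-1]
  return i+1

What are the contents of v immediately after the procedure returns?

pivot=8, i=-1
j=0: 4≤8, i=0, swap(0,0) ⇒ [4, 12, 0, 14, 7, 1, 6, 11, 13, 5, 10, 9, 8]
j=1: 12>8, skip
j=2: 0≤8, i=1, swap(1,2) ⇒ [4, 0, 12, 14, 7, 1, 6, 11, 13, 5, 10, 9, 8]
j=3: 14>8, skip
j=4: 7≤8, i=2, swap(2,4) ⇒ [4, 0, 7, 14, 12, 1, 6, 11, 13, 5, 10, 9, 8]
j=5: 1≤8, i=3, swap(3,5) ⇒ [4, 0, 7, 1, 12, 14, 6, 11, 13, 5, 10, 9, 8]
j=6: 6≤8, i=4, swap(4,6) ⇒ [4, 0, 7, 1, 6, 14, 12, 11, 13, 5, 10, 9, 8]
j=7: 11>8, skip
j=8: 13>8, skip
j=9: 5≤8, i=5, swap(5,9) ⇒ [4, 0, 7, 1, 6, 5, 12, 11, 13, 14, 10, 9, 8]
j=10: 10>8, skip
j=11: 9>8, skip
swap(6,12) ⇒ [4, 0, 7, 1, 6, 5, 8, 11, 13, 14, 10, 9, 12]; return 6

[4, 0, 7, 1, 6, 5, 8, 11, 13, 14, 10, 9, 12]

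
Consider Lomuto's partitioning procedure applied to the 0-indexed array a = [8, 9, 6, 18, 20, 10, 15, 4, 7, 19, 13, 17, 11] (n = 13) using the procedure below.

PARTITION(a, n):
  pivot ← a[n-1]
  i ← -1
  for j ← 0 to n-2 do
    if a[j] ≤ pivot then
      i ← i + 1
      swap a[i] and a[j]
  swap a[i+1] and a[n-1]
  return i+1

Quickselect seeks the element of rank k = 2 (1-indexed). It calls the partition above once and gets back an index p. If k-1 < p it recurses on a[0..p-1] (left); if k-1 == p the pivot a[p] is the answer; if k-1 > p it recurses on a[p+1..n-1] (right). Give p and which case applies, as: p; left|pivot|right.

6; left

pivot = a[12] = 11; i = -1
j=0: a[0]=8 ≤ 11 → i=0, swap a[0],a[0] (no change) → [8, 9, 6, 18, 20, 10, 15, 4, 7, 19, 13, 17, 11]
j=1: a[1]=9 ≤ 11 → i=1, swap a[1],a[1] (no change) → [8, 9, 6, 18, 20, 10, 15, 4, 7, 19, 13, 17, 11]
j=2: a[2]=6 ≤ 11 → i=2, swap a[2],a[2] (no change) → [8, 9, 6, 18, 20, 10, 15, 4, 7, 19, 13, 17, 11]
j=3: a[3]=18 > 11 → no swap
j=4: a[4]=20 > 11 → no swap
j=5: a[5]=10 ≤ 11 → i=3, swap a[3],a[5] → [8, 9, 6, 10, 20, 18, 15, 4, 7, 19, 13, 17, 11]
j=6: a[6]=15 > 11 → no swap
j=7: a[7]=4 ≤ 11 → i=4, swap a[4],a[7] → [8, 9, 6, 10, 4, 18, 15, 20, 7, 19, 13, 17, 11]
j=8: a[8]=7 ≤ 11 → i=5, swap a[5],a[8] → [8, 9, 6, 10, 4, 7, 15, 20, 18, 19, 13, 17, 11]
j=9: a[9]=19 > 11 → no swap
j=10: a[10]=13 > 11 → no swap
j=11: a[11]=17 > 11 → no swap
final swap a[6],a[12] → [8, 9, 6, 10, 4, 7, 11, 20, 18, 19, 13, 17, 15]; return 6
p = 6; k-1 = 1 < 6 ⇒ left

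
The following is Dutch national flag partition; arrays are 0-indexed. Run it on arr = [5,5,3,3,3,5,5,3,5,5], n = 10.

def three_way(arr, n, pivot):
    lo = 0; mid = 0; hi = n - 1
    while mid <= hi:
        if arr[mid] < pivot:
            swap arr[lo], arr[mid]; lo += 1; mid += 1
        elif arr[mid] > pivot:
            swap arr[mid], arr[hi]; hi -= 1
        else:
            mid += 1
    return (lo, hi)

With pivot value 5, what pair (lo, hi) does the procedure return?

pivot = 5; lo=0, mid=0, hi=9
arr[mid]=5=5: mid=1
arr[mid]=5=5: mid=2
arr[mid]=3<5: swap arr[0],arr[2]; lo=1,mid=3 → [3,5,5,3,3,5,5,3,5,5]
arr[mid]=3<5: swap arr[1],arr[3]; lo=2,mid=4 → [3,3,5,5,3,5,5,3,5,5]
arr[mid]=3<5: swap arr[2],arr[4]; lo=3,mid=5 → [3,3,3,5,5,5,5,3,5,5]
arr[mid]=5=5: mid=6
arr[mid]=5=5: mid=7
arr[mid]=3<5: swap arr[3],arr[7]; lo=4,mid=8 → [3,3,3,3,5,5,5,5,5,5]
arr[mid]=5=5: mid=9
arr[mid]=5=5: mid=10
end: lo=4, hi=9; arr = [3,3,3,3,5,5,5,5,5,5]

(4, 9)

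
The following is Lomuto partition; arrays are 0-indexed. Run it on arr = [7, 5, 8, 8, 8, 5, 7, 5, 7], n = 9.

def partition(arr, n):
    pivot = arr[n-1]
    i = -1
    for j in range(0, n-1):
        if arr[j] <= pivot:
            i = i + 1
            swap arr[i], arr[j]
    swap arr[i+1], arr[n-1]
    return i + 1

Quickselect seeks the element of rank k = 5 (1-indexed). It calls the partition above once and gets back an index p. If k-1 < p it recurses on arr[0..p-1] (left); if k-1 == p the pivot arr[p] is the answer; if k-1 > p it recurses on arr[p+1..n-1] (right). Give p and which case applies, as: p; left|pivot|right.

5; left

pivot = arr[8] = 7; i = -1
j=0: arr[0]=7 ≤ 7 → i=0, swap arr[0],arr[0] (no change) → [7, 5, 8, 8, 8, 5, 7, 5, 7]
j=1: arr[1]=5 ≤ 7 → i=1, swap arr[1],arr[1] (no change) → [7, 5, 8, 8, 8, 5, 7, 5, 7]
j=2: arr[2]=8 > 7 → no swap
j=3: arr[3]=8 > 7 → no swap
j=4: arr[4]=8 > 7 → no swap
j=5: arr[5]=5 ≤ 7 → i=2, swap arr[2],arr[5] → [7, 5, 5, 8, 8, 8, 7, 5, 7]
j=6: arr[6]=7 ≤ 7 → i=3, swap arr[3],arr[6] → [7, 5, 5, 7, 8, 8, 8, 5, 7]
j=7: arr[7]=5 ≤ 7 → i=4, swap arr[4],arr[7] → [7, 5, 5, 7, 5, 8, 8, 8, 7]
final swap arr[5],arr[8] → [7, 5, 5, 7, 5, 7, 8, 8, 8]; return 5
p = 5; k-1 = 4 < 5 ⇒ left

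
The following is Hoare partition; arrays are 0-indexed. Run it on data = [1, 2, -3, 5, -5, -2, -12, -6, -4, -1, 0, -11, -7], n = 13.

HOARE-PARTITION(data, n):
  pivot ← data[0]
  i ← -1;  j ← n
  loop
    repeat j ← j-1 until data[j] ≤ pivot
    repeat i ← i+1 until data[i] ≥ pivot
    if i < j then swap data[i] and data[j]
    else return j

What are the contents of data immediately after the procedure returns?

[-7, -11, -3, 0, -5, -2, -12, -6, -4, -1, 5, 2, 1]

pivot=1
j stops at 12 (-7), i stops at 0 (1); swap ⇒ [-7, 2, -3, 5, -5, -2, -12, -6, -4, -1, 0, -11, 1]
j stops at 11 (-11), i stops at 1 (2); swap ⇒ [-7, -11, -3, 5, -5, -2, -12, -6, -4, -1, 0, 2, 1]
j stops at 10 (0), i stops at 3 (5); swap ⇒ [-7, -11, -3, 0, -5, -2, -12, -6, -4, -1, 5, 2, 1]
j stops at 9, i stops at 10; i≥j ⇒ return 9. data=[-7, -11, -3, 0, -5, -2, -12, -6, -4, -1, 5, 2, 1]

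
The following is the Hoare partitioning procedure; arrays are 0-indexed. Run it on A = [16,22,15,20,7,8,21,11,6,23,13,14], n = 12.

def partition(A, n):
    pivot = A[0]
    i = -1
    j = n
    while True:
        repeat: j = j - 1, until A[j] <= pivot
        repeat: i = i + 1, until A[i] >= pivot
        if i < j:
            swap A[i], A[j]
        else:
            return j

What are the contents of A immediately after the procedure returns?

[14,13,15,6,7,8,11,21,20,23,22,16]

pivot=16
j stops at 11 (14), i stops at 0 (16); swap ⇒ [14,22,15,20,7,8,21,11,6,23,13,16]
j stops at 10 (13), i stops at 1 (22); swap ⇒ [14,13,15,20,7,8,21,11,6,23,22,16]
j stops at 8 (6), i stops at 3 (20); swap ⇒ [14,13,15,6,7,8,21,11,20,23,22,16]
j stops at 7 (11), i stops at 6 (21); swap ⇒ [14,13,15,6,7,8,11,21,20,23,22,16]
j stops at 6, i stops at 7; i≥j ⇒ return 6. A=[14,13,15,6,7,8,11,21,20,23,22,16]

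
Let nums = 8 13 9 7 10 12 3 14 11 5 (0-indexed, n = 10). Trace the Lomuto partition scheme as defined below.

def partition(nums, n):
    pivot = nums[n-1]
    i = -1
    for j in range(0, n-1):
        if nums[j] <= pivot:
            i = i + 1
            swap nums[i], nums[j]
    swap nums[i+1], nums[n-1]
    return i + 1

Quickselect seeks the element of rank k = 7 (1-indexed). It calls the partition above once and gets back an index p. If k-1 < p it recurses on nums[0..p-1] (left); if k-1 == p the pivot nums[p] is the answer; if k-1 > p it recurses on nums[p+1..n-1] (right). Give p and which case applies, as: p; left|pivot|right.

1; right

pivot=5, i=-1
j=0: 8>5, skip
j=1: 13>5, skip
j=2: 9>5, skip
j=3: 7>5, skip
j=4: 10>5, skip
j=5: 12>5, skip
j=6: 3≤5, i=0, swap(0,6) ⇒ 3 13 9 7 10 12 8 14 11 5
j=7: 14>5, skip
j=8: 11>5, skip
swap(1,9) ⇒ 3 5 9 7 10 12 8 14 11 13; return 1
p = 1; k-1 = 6 > 1 ⇒ right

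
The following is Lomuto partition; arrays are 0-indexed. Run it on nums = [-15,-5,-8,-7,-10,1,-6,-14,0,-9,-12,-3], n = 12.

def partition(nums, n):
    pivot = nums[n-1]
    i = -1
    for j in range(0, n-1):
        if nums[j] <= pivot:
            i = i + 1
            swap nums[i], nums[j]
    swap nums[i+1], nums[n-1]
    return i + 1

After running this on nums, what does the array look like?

pivot=-3, i=-1
j=0: -15≤-3, i=0, swap(0,0) ⇒ [-15,-5,-8,-7,-10,1,-6,-14,0,-9,-12,-3]
j=1: -5≤-3, i=1, swap(1,1) ⇒ [-15,-5,-8,-7,-10,1,-6,-14,0,-9,-12,-3]
j=2: -8≤-3, i=2, swap(2,2) ⇒ [-15,-5,-8,-7,-10,1,-6,-14,0,-9,-12,-3]
j=3: -7≤-3, i=3, swap(3,3) ⇒ [-15,-5,-8,-7,-10,1,-6,-14,0,-9,-12,-3]
j=4: -10≤-3, i=4, swap(4,4) ⇒ [-15,-5,-8,-7,-10,1,-6,-14,0,-9,-12,-3]
j=5: 1>-3, skip
j=6: -6≤-3, i=5, swap(5,6) ⇒ [-15,-5,-8,-7,-10,-6,1,-14,0,-9,-12,-3]
j=7: -14≤-3, i=6, swap(6,7) ⇒ [-15,-5,-8,-7,-10,-6,-14,1,0,-9,-12,-3]
j=8: 0>-3, skip
j=9: -9≤-3, i=7, swap(7,9) ⇒ [-15,-5,-8,-7,-10,-6,-14,-9,0,1,-12,-3]
j=10: -12≤-3, i=8, swap(8,10) ⇒ [-15,-5,-8,-7,-10,-6,-14,-9,-12,1,0,-3]
swap(9,11) ⇒ [-15,-5,-8,-7,-10,-6,-14,-9,-12,-3,0,1]; return 9

[-15,-5,-8,-7,-10,-6,-14,-9,-12,-3,0,1]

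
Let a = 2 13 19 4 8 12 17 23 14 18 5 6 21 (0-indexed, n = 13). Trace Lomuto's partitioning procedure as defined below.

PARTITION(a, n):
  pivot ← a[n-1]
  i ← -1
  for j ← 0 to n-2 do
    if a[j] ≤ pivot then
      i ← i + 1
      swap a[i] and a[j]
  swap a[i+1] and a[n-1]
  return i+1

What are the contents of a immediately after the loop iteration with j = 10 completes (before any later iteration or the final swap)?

pivot = a[12] = 21; i = -1
j=0: a[0]=2 ≤ 21 → i=0, swap a[0],a[0] (no change) → 2 13 19 4 8 12 17 23 14 18 5 6 21
j=1: a[1]=13 ≤ 21 → i=1, swap a[1],a[1] (no change) → 2 13 19 4 8 12 17 23 14 18 5 6 21
j=2: a[2]=19 ≤ 21 → i=2, swap a[2],a[2] (no change) → 2 13 19 4 8 12 17 23 14 18 5 6 21
j=3: a[3]=4 ≤ 21 → i=3, swap a[3],a[3] (no change) → 2 13 19 4 8 12 17 23 14 18 5 6 21
j=4: a[4]=8 ≤ 21 → i=4, swap a[4],a[4] (no change) → 2 13 19 4 8 12 17 23 14 18 5 6 21
j=5: a[5]=12 ≤ 21 → i=5, swap a[5],a[5] (no change) → 2 13 19 4 8 12 17 23 14 18 5 6 21
j=6: a[6]=17 ≤ 21 → i=6, swap a[6],a[6] (no change) → 2 13 19 4 8 12 17 23 14 18 5 6 21
j=7: a[7]=23 > 21 → no swap
j=8: a[8]=14 ≤ 21 → i=7, swap a[7],a[8] → 2 13 19 4 8 12 17 14 23 18 5 6 21
j=9: a[9]=18 ≤ 21 → i=8, swap a[8],a[9] → 2 13 19 4 8 12 17 14 18 23 5 6 21
j=10: a[10]=5 ≤ 21 → i=9, swap a[9],a[10] → 2 13 19 4 8 12 17 14 18 5 23 6 21
(after j=10) a = 2 13 19 4 8 12 17 14 18 5 23 6 21

2 13 19 4 8 12 17 14 18 5 23 6 21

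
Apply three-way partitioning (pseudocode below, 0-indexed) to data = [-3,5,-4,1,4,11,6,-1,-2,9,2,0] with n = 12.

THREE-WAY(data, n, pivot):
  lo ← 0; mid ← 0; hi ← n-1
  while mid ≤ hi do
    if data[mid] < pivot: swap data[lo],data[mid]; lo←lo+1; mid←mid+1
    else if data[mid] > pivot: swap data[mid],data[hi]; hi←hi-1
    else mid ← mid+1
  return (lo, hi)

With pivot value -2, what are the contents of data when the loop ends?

lo=0 mid=0 hi=11
-3<-2: swap(0,0), lo=1 mid=1 ⇒ [-3,5,-4,1,4,11,6,-1,-2,9,2,0]
5>-2: swap(1,11), hi=10 ⇒ [-3,0,-4,1,4,11,6,-1,-2,9,2,5]
0>-2: swap(1,10), hi=9 ⇒ [-3,2,-4,1,4,11,6,-1,-2,9,0,5]
2>-2: swap(1,9), hi=8 ⇒ [-3,9,-4,1,4,11,6,-1,-2,2,0,5]
9>-2: swap(1,8), hi=7 ⇒ [-3,-2,-4,1,4,11,6,-1,9,2,0,5]
-2=-2: mid=2
-4<-2: swap(1,2), lo=2 mid=3 ⇒ [-3,-4,-2,1,4,11,6,-1,9,2,0,5]
1>-2: swap(3,7), hi=6 ⇒ [-3,-4,-2,-1,4,11,6,1,9,2,0,5]
-1>-2: swap(3,6), hi=5 ⇒ [-3,-4,-2,6,4,11,-1,1,9,2,0,5]
6>-2: swap(3,5), hi=4 ⇒ [-3,-4,-2,11,4,6,-1,1,9,2,0,5]
11>-2: swap(3,4), hi=3 ⇒ [-3,-4,-2,4,11,6,-1,1,9,2,0,5]
4>-2: swap(3,3), hi=2 ⇒ [-3,-4,-2,4,11,6,-1,1,9,2,0,5]
done. lo=2 hi=2; data=[-3,-4,-2,4,11,6,-1,1,9,2,0,5]

[-3,-4,-2,4,11,6,-1,1,9,2,0,5]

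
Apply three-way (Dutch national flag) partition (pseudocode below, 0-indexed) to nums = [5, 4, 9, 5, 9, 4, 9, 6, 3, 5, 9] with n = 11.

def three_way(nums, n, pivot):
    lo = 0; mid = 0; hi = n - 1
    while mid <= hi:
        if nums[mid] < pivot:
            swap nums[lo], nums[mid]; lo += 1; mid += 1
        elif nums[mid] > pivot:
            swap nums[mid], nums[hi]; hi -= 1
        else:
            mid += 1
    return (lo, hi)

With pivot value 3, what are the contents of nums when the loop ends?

pivot = 3; lo=0, mid=0, hi=10
nums[mid]=5>3: swap nums[0],nums[10]; hi=9 → [9, 4, 9, 5, 9, 4, 9, 6, 3, 5, 5]
nums[mid]=9>3: swap nums[0],nums[9]; hi=8 → [5, 4, 9, 5, 9, 4, 9, 6, 3, 9, 5]
nums[mid]=5>3: swap nums[0],nums[8]; hi=7 → [3, 4, 9, 5, 9, 4, 9, 6, 5, 9, 5]
nums[mid]=3=3: mid=1
nums[mid]=4>3: swap nums[1],nums[7]; hi=6 → [3, 6, 9, 5, 9, 4, 9, 4, 5, 9, 5]
nums[mid]=6>3: swap nums[1],nums[6]; hi=5 → [3, 9, 9, 5, 9, 4, 6, 4, 5, 9, 5]
nums[mid]=9>3: swap nums[1],nums[5]; hi=4 → [3, 4, 9, 5, 9, 9, 6, 4, 5, 9, 5]
nums[mid]=4>3: swap nums[1],nums[4]; hi=3 → [3, 9, 9, 5, 4, 9, 6, 4, 5, 9, 5]
nums[mid]=9>3: swap nums[1],nums[3]; hi=2 → [3, 5, 9, 9, 4, 9, 6, 4, 5, 9, 5]
nums[mid]=5>3: swap nums[1],nums[2]; hi=1 → [3, 9, 5, 9, 4, 9, 6, 4, 5, 9, 5]
nums[mid]=9>3: swap nums[1],nums[1]; hi=0 → [3, 9, 5, 9, 4, 9, 6, 4, 5, 9, 5]
end: lo=0, hi=0; nums = [3, 9, 5, 9, 4, 9, 6, 4, 5, 9, 5]

[3, 9, 5, 9, 4, 9, 6, 4, 5, 9, 5]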